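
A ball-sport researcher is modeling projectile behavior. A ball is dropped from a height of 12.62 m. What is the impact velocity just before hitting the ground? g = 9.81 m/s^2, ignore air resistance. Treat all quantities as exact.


v = sqrt(2 * g * h)
v = sqrt(2 * 9.81 * 12.62)
v = sqrt(247.6044) = 15.7355 m/s

15.7355 m/s


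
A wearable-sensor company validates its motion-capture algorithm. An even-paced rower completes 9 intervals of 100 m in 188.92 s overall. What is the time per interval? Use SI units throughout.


Split time = total_time / n_laps = 188.92 / 9
Split time = 20.9911 s per lap

20.9911 s


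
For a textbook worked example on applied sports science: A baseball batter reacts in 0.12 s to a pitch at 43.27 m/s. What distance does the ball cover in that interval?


d = v * t
d = 43.27 * 0.12
d = 5.1924 m

5.1924 m


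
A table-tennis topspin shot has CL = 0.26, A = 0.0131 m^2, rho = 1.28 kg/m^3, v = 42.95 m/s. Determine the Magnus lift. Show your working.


FM = 0.5 * CL * rho * A * v^2
FM = 0.5 * 0.26 * 1.28 * 0.0131 * 42.95^2
v^2 = 1844.7025
FM = 0.5 * 0.26 * 1.28 * 0.0131 * 1844.7025 = 4.0212 N

4.0212 N


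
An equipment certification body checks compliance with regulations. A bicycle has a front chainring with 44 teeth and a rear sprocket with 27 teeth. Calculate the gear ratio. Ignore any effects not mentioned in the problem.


GR = front_teeth / rear_teeth
GR = 44 / 27
GR = 1.6296

1.6296


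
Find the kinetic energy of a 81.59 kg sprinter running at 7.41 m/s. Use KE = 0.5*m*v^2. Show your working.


KE = 0.5 * m * v^2
KE = 0.5 * 81.59 * 7.41^2
KE = 0.5 * 81.59 * 54.9081 = 2239.9759 J

2239.9759 J


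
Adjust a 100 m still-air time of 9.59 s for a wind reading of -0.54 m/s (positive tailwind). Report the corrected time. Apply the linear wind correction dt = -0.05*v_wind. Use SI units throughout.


dt = -0.05 * v_wind = -0.05 * -0.54 = 0.027 s
t_corrected = t_still + dt = 9.59 + (0.027)
t_corrected = 9.617 s

9.617 s


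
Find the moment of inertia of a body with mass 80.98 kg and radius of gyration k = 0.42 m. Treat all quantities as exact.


I = m * k^2
I = 80.98 * 0.42^2
I = 80.98 * 0.1764 = 14.2849 kg*m^2

14.2849 kg*m^2


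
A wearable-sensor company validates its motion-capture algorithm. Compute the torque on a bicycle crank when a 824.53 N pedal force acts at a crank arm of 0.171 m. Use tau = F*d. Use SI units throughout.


tau = F * d
tau = 824.53 * 0.171
tau = 140.9946 N*m

140.9946 N*m


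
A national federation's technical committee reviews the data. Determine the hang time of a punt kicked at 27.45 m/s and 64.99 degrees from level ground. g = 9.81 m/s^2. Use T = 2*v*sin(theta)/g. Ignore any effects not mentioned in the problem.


T = 2*v*sin(theta)/g
sin(theta) = sin(64.99 deg) = 0.9062
T = 2*27.45*0.9062 / 9.81
T = 49.7522 / 9.81 = 5.0716 s

5.0716 s


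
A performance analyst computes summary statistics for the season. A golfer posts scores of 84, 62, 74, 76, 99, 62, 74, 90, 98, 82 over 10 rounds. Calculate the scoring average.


Average = sum / n
Sum = 801
Average = 801 / 10 = 80.1

80.1


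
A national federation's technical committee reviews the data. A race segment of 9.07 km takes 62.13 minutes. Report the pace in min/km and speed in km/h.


Pace = time / distance = 62.13 min / 9.07 km = 6.8501 min/km
Speed = distance / time_in_hours = 9.07 / 1.0355 hr
Speed = 8.7591 km/h

6.8501 min/km, 8.7591 km/h


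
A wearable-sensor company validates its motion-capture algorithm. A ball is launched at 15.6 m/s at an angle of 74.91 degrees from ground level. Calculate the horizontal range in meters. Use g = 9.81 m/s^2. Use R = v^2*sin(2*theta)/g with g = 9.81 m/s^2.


R = v^2 * sin(2*theta) / g
Convert angle to radians: theta = 74.91 deg = 1.3074 rad
sin(2*theta) = sin(2.6149) = 0.5027
R = 15.6^2 * 0.5027 / 9.81
R = 243.36 * 0.5027 / 9.81 = 12.4711 m

12.4711 m


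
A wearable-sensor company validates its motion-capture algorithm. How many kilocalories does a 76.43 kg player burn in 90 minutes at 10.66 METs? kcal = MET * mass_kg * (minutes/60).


kcal = MET * mass * time_hr
Convert time: 90 min = 1.5 hr
kcal = 10.66 * 76.43 * 1.5
kcal = 1222.1157 kcal

1222.1157 kcal


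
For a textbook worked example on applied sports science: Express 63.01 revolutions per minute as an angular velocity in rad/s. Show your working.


omega = RPM * 2 * pi / 60
omega = 63.01 * 2 * 3.14159 / 60
omega = 395.9035 / 60 = 6.5984 rad/s

6.5984 rad/s


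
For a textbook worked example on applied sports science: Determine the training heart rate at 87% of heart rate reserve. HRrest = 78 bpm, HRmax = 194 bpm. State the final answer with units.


Target = HRrest + pct*(HRmax - HRrest)
Heart rate reserve = HRmax - HRrest = 194 - 78 = 116 bpm
Fraction = 87% = 0.87
Target = 78 + 0.87 * 116
Target = 78 + 100.92 = 178.92 bpm

178.92 bpm


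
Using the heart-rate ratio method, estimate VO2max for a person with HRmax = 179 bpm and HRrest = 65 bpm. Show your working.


VO2max = 15.3 * HRmax / HRrest
VO2max = 15.3 * 179 / 65
VO2max = 2738.7 / 65 = 42.1338 mL/kg/min

42.1338 mL/kg/min


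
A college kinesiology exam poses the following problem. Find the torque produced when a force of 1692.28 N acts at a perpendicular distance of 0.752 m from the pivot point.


tau = F * d
tau = 1692.28 * 0.752
tau = 1272.5946 N*m

1272.5946 N*m


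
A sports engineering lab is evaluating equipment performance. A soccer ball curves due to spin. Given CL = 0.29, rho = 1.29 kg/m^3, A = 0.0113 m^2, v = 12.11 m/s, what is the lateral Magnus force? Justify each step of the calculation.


FM = 0.5 * CL * rho * A * v^2
FM = 0.5 * 0.29 * 1.29 * 0.0113 * 12.11^2
v^2 = 146.6521
FM = 0.5 * 0.29 * 1.29 * 0.0113 * 146.6521 = 0.31 N

0.31 N


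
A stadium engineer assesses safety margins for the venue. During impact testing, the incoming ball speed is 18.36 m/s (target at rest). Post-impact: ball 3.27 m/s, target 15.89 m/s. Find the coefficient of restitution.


e = (v2_after - v1_after) / (v1_before - v2_before)
Numerator = 15.89 - 3.27 = 12.62
Denominator = 18.36 - 0 = 18.36
e = 12.62 / 18.36 = 0.6874

0.6874


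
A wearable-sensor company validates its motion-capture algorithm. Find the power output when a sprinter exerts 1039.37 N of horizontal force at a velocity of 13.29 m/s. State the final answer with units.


P = F * v
P = 1039.37 * 13.29
P = 13813.2273 W

13813.2273 W


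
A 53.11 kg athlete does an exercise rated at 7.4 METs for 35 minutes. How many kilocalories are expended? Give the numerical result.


kcal = MET * mass * time_hr
Convert time: 35 min = 0.5833 hr
kcal = 7.4 * 53.11 * 0.5833
kcal = 229.2582 kcal

229.2582 kcal


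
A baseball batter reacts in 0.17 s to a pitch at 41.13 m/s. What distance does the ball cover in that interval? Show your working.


d = v * t
d = 41.13 * 0.17
d = 6.9921 m

6.9921 m


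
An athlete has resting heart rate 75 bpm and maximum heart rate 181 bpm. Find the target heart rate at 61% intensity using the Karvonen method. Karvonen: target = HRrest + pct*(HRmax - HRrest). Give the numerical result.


Target = HRrest + pct*(HRmax - HRrest)
Heart rate reserve = HRmax - HRrest = 181 - 75 = 106 bpm
Fraction = 61% = 0.61
Target = 75 + 0.61 * 106
Target = 75 + 64.66 = 139.66 bpm

139.66 bpm


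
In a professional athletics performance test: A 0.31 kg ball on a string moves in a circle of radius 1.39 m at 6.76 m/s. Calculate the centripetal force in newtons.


Fc = m * v^2 / r
v^2 = 6.76^2 = 45.6976
Fc = 0.31 * 45.6976 / 1.39
Fc = 14.1663 / 1.39 = 10.1916 N

10.1916 N


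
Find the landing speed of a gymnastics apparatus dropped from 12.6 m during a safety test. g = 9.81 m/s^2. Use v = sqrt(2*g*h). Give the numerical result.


v = sqrt(2 * g * h)
v = sqrt(2 * 9.81 * 12.6)
v = sqrt(247.212) = 15.723 m/s

15.723 m/s


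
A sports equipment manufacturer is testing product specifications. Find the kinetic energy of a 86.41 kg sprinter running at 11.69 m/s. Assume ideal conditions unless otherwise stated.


KE = 0.5 * m * v^2
KE = 0.5 * 86.41 * 11.69^2
KE = 0.5 * 86.41 * 136.6561 = 5904.2268 J

5904.2268 J


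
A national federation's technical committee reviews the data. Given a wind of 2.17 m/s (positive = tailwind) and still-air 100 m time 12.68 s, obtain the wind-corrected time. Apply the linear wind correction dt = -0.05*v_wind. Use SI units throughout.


dt = -0.05 * v_wind = -0.05 * 2.17 = -0.1085 s
t_corrected = t_still + dt = 12.68 + (-0.1085)
t_corrected = 12.5715 s

12.5715 s


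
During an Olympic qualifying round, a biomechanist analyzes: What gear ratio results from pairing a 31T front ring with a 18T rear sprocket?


GR = front_teeth / rear_teeth
GR = 31 / 18
GR = 1.7222

1.7222


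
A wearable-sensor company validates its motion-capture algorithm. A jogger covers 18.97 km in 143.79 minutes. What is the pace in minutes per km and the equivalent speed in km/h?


Pace = time / distance = 143.79 min / 18.97 km = 7.5799 min/km
Speed = distance / time_in_hours = 18.97 / 2.3965 hr
Speed = 7.9157 km/h

7.5799 min/km, 7.9157 km/h


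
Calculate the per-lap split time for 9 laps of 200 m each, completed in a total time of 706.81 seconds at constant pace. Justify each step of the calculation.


Split time = total_time / n_laps = 706.81 / 9
Split time = 78.5344 s per lap

78.5344 s


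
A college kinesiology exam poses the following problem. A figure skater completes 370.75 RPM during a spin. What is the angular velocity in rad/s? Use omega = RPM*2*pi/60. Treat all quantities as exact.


omega = RPM * 2 * pi / 60
omega = 370.75 * 2 * 3.14159 / 60
omega = 2329.491 / 60 = 38.8248 rad/s

38.8248 rad/s


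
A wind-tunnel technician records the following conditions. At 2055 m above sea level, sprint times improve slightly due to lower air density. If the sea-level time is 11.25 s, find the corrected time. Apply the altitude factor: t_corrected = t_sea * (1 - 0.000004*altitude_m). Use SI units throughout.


Correction factor = 1 - 0.000004 * 2055 = 0.99178
t_corrected = t_sea * factor = 11.25 * 0.99178
t_corrected = 11.1575 s

11.1575 s


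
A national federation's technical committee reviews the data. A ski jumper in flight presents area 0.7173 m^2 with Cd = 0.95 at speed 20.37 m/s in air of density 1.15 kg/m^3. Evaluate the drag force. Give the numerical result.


Fd = 0.5 * Cd * rho * A * v^2
Fd = 0.5 * 0.95 * 1.15 * 0.7173 * 20.37^2
v^2 = 414.9369
Fd = 0.5 * 0.95 * 1.15 * 0.7173 * 414.9369 = 162.5827 N

162.5827 N


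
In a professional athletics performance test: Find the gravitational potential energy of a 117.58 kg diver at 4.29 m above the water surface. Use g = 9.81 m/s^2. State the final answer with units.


PE = m * g * h
PE = 117.58 * 9.81 * 4.29
PE = 1153.4598 * 4.29 = 4948.3425 J

4948.3425 J


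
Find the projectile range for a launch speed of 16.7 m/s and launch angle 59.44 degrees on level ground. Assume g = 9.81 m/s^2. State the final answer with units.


R = v^2 * sin(2*theta) / g
Convert angle to radians: theta = 59.44 deg = 1.0374 rad
sin(2*theta) = sin(2.0748) = 0.8756
R = 16.7^2 * 0.8756 / 9.81
R = 278.89 * 0.8756 / 9.81 = 24.8935 m

24.8935 m


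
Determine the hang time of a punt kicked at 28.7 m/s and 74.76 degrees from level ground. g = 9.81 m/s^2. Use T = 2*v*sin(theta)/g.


T = 2*v*sin(theta)/g
sin(theta) = sin(74.76 deg) = 0.9648
T = 2*28.7*0.9648 / 9.81
T = 55.3814 / 9.81 = 5.6454 s

5.6454 s


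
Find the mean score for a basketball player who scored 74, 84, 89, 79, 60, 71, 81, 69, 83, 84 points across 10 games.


Average = sum / n
Sum = 774
Average = 774 / 10 = 77.4

77.4


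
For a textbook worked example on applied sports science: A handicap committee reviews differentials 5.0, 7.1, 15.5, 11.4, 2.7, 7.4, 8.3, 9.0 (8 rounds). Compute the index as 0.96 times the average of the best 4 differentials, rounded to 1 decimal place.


All differentials: 5.0, 7.1, 15.5, 11.4, 2.7, 7.4, 8.3, 9.0
Sorted: 2.7, 5.0, 7.1, 7.4, 8.3, 9.0, 11.4, 15.5
Best 4: 2.7, 5.0, 7.1, 7.4
Average of best = 22.2 / 4 = 5.55
Raw index = 5.55 * 0.96 = 5.328
Handicap index = round(5.328, 1) = 5.3

5.3


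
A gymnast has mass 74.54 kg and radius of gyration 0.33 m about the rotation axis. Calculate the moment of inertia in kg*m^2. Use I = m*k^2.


I = m * k^2
I = 74.54 * 0.33^2
I = 74.54 * 0.1089 = 8.1174 kg*m^2

8.1174 kg*m^2


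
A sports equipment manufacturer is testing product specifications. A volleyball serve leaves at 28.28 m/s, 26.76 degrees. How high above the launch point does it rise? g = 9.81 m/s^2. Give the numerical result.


H = (v*sin(theta))^2 / (2*g)
vy = v*sin(theta) = 28.28 * sin(26.76 deg) = 12.7332 m/s
H = vy^2 / (2*g) = 162.1342 / (2*9.81)
H = 162.1342 / 19.62 = 8.2637 m

8.2637 m


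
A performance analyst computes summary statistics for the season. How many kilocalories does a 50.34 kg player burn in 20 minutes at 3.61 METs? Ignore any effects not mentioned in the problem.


kcal = MET * mass * time_hr
Convert time: 20 min = 0.3333 hr
kcal = 3.61 * 50.34 * 0.3333
kcal = 60.5758 kcal

60.5758 kcal


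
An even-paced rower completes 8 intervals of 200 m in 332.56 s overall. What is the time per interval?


Split time = total_time / n_laps = 332.56 / 8
Split time = 41.57 s per lap

41.57 s


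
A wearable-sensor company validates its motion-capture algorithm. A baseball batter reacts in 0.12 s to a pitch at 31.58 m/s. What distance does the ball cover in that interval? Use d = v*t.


d = v * t
d = 31.58 * 0.12
d = 3.7896 m

3.7896 m


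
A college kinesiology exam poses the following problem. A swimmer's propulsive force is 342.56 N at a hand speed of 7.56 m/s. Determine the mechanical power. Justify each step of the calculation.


P = F * v
P = 342.56 * 7.56
P = 2589.7536 W

2589.7536 W


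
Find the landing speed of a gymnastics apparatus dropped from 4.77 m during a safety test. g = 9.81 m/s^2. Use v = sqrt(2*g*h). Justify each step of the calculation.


v = sqrt(2 * g * h)
v = sqrt(2 * 9.81 * 4.77)
v = sqrt(93.5874) = 9.6741 m/s

9.6741 m/s


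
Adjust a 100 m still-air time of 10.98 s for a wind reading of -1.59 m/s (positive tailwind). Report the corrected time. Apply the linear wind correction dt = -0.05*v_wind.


dt = -0.05 * v_wind = -0.05 * -1.59 = 0.0795 s
t_corrected = t_still + dt = 10.98 + (0.0795)
t_corrected = 11.0595 s

11.0595 s


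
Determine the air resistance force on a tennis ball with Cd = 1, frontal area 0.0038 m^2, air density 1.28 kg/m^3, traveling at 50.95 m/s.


Fd = 0.5 * Cd * rho * A * v^2
Fd = 0.5 * 1 * 1.28 * 0.0038 * 50.95^2
v^2 = 2595.9025
Fd = 0.5 * 1 * 1.28 * 0.0038 * 2595.9025 = 6.3132 N

6.3132 N


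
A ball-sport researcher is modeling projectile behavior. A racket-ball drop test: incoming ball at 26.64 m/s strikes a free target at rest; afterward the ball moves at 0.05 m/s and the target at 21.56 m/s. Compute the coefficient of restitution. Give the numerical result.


e = (v2_after - v1_after) / (v1_before - v2_before)
Numerator = 21.56 - 0.05 = 21.51
Denominator = 26.64 - 0 = 26.64
e = 21.51 / 26.64 = 0.8074

0.8074


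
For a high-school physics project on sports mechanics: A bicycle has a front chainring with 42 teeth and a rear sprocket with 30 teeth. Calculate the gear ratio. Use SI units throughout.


GR = front_teeth / rear_teeth
GR = 42 / 30
GR = 1.4

1.4


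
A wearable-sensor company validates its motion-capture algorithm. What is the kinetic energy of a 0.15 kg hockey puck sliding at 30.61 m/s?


KE = 0.5 * m * v^2
KE = 0.5 * 0.15 * 30.61^2
KE = 0.5 * 0.15 * 936.9721 = 70.2729 J

70.2729 J


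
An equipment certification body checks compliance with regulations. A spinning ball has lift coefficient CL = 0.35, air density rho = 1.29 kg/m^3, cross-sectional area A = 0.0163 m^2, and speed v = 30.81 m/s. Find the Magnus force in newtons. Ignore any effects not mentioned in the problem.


FM = 0.5 * CL * rho * A * v^2
FM = 0.5 * 0.35 * 1.29 * 0.0163 * 30.81^2
v^2 = 949.2561
FM = 0.5 * 0.35 * 1.29 * 0.0163 * 949.2561 = 3.493 N

3.493 N


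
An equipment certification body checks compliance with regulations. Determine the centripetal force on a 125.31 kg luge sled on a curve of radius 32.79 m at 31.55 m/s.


Fc = m * v^2 / r
v^2 = 31.55^2 = 995.4025
Fc = 125.31 * 995.4025 / 32.79
Fc = 124733.8873 / 32.79 = 3804.0222 N

3804.0222 N


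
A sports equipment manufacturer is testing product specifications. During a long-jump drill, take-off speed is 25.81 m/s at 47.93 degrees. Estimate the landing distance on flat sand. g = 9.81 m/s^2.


R = v^2 * sin(2*theta) / g
Convert angle to radians: theta = 47.93 deg = 0.8365 rad
sin(2*theta) = sin(1.6731) = 0.9948
R = 25.81^2 * 0.9948 / 9.81
R = 666.1561 * 0.9948 / 9.81 = 67.551 m

67.551 m


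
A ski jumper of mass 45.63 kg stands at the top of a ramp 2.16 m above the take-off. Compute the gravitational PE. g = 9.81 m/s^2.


PE = m * g * h
PE = 45.63 * 9.81 * 2.16
PE = 447.6303 * 2.16 = 966.8814 J

966.8814 J


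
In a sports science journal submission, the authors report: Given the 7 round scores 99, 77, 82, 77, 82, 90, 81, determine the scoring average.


Average = sum / n
Sum = 588
Average = 588 / 7 = 84

84


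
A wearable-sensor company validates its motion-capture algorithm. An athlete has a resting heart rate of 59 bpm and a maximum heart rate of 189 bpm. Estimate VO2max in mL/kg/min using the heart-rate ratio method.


VO2max = 15.3 * HRmax / HRrest
VO2max = 15.3 * 189 / 59
VO2max = 2891.7 / 59 = 49.0119 mL/kg/min

49.0119 mL/kg/min


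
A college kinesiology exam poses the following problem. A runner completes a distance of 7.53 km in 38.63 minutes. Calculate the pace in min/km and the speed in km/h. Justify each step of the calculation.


Pace = time / distance = 38.63 min / 7.53 km = 5.1301 min/km
Speed = distance / time_in_hours = 7.53 / 0.6438 hr
Speed = 11.6956 km/h

5.1301 min/km, 11.6956 km/h


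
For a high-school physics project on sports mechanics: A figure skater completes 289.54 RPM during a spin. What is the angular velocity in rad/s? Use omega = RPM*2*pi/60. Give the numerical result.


omega = RPM * 2 * pi / 60
omega = 289.54 * 2 * 3.14159 / 60
omega = 1819.2335 / 60 = 30.3206 rad/s

30.3206 rad/s


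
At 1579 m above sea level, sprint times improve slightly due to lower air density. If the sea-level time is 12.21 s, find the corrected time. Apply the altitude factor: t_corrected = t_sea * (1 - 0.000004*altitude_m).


Correction factor = 1 - 0.000004 * 1579 = 0.993684
t_corrected = t_sea * factor = 12.21 * 0.993684
t_corrected = 12.1329 s

12.1329 s


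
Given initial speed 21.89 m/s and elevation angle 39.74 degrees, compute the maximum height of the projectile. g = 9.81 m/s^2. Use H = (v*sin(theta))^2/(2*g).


H = (v*sin(theta))^2 / (2*g)
vy = v*sin(theta) = 21.89 * sin(39.74 deg) = 13.9944 m/s
H = vy^2 / (2*g) = 195.8427 / (2*9.81)
H = 195.8427 / 19.62 = 9.9818 m

9.9818 m


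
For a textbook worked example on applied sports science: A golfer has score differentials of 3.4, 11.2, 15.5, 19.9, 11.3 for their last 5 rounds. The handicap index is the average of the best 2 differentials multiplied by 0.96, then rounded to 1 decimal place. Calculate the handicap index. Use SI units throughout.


All differentials: 3.4, 11.2, 15.5, 19.9, 11.3
Sorted: 3.4, 11.2, 11.3, 15.5, 19.9
Best 2: 3.4, 11.2
Average of best = 14.6 / 2 = 7.3
Raw index = 7.3 * 0.96 = 7.008
Handicap index = round(7.008, 1) = 7.0

7.0


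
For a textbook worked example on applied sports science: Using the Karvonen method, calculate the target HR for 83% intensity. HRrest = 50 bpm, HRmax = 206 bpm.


Target = HRrest + pct*(HRmax - HRrest)
Heart rate reserve = HRmax - HRrest = 206 - 50 = 156 bpm
Fraction = 83% = 0.83
Target = 50 + 0.83 * 156
Target = 50 + 129.48 = 179.48 bpm

179.48 bpm


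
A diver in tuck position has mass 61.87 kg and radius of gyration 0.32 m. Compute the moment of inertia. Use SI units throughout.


I = m * k^2
I = 61.87 * 0.32^2
I = 61.87 * 0.1024 = 6.3355 kg*m^2

6.3355 kg*m^2


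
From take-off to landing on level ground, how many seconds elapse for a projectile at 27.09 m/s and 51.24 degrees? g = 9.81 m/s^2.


T = 2*v*sin(theta)/g
sin(theta) = sin(51.24 deg) = 0.7798
T = 2*27.09*0.7798 / 9.81
T = 42.2482 / 9.81 = 4.3066 s

4.3066 s


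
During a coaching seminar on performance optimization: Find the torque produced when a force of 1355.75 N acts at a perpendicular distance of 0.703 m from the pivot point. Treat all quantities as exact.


tau = F * d
tau = 1355.75 * 0.703
tau = 953.0922 N*m

953.0922 N*m


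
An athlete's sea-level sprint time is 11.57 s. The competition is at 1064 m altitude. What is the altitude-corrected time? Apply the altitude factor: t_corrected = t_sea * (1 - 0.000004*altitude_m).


Correction factor = 1 - 0.000004 * 1064 = 0.995744
t_corrected = t_sea * factor = 11.57 * 0.995744
t_corrected = 11.5208 s

11.5208 s


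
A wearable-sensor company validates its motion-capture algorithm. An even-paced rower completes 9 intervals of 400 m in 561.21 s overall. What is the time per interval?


Split time = total_time / n_laps = 561.21 / 9
Split time = 62.3567 s per lap

62.3567 s


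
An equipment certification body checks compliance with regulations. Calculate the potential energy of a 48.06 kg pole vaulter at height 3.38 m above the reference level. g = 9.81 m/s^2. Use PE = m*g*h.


PE = m * g * h
PE = 48.06 * 9.81 * 3.38
PE = 471.4686 * 3.38 = 1593.5639 J

1593.5639 J


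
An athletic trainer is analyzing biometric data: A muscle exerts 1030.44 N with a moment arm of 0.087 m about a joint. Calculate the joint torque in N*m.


tau = F * d
tau = 1030.44 * 0.087
tau = 89.6483 N*m

89.6483 N*m


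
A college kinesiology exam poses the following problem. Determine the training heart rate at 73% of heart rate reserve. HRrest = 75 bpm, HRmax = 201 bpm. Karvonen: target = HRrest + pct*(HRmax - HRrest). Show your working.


Target = HRrest + pct*(HRmax - HRrest)
Heart rate reserve = HRmax - HRrest = 201 - 75 = 126 bpm
Fraction = 73% = 0.73
Target = 75 + 0.73 * 126
Target = 75 + 91.98 = 166.98 bpm

166.98 bpm


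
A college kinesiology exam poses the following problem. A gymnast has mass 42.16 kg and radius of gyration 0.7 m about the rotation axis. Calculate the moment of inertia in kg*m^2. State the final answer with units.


I = m * k^2
I = 42.16 * 0.7^2
I = 42.16 * 0.49 = 20.6584 kg*m^2

20.6584 kg*m^2


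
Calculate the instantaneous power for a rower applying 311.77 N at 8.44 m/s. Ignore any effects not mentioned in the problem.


P = F * v
P = 311.77 * 8.44
P = 2631.3388 W

2631.3388 W


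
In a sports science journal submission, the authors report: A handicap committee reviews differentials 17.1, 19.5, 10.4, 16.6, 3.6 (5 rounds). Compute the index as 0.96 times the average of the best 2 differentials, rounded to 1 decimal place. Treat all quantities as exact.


All differentials: 17.1, 19.5, 10.4, 16.6, 3.6
Sorted: 3.6, 10.4, 16.6, 17.1, 19.5
Best 2: 3.6, 10.4
Average of best = 14 / 2 = 7
Raw index = 7 * 0.96 = 6.72
Handicap index = round(6.72, 1) = 6.7

6.7


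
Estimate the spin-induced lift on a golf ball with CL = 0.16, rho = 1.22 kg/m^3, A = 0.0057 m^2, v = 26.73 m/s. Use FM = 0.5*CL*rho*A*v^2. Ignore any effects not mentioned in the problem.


FM = 0.5 * CL * rho * A * v^2
FM = 0.5 * 0.16 * 1.22 * 0.0057 * 26.73^2
v^2 = 714.4929
FM = 0.5 * 0.16 * 1.22 * 0.0057 * 714.4929 = 0.3975 N

0.3975 N


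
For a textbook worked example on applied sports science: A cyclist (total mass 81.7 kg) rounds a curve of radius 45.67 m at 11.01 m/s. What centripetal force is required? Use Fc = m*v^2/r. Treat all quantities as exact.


Fc = m * v^2 / r
v^2 = 11.01^2 = 121.2201
Fc = 81.7 * 121.2201 / 45.67
Fc = 9903.6822 / 45.67 = 216.8531 N

216.8531 N


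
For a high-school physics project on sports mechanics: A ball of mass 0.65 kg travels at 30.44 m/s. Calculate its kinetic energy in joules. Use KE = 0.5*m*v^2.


KE = 0.5 * m * v^2
KE = 0.5 * 0.65 * 30.44^2
KE = 0.5 * 0.65 * 926.5936 = 301.1429 J

301.1429 J


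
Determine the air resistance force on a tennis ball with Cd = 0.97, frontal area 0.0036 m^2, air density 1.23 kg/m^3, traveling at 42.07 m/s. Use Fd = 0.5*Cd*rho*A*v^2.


Fd = 0.5 * Cd * rho * A * v^2
Fd = 0.5 * 0.97 * 1.23 * 0.0036 * 42.07^2
v^2 = 1769.8849
Fd = 0.5 * 0.97 * 1.23 * 0.0036 * 1769.8849 = 3.801 N

3.801 N


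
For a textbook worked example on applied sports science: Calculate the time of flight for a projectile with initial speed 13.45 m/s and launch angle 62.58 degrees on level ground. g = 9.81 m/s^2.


T = 2*v*sin(theta)/g
sin(theta) = sin(62.58 deg) = 0.8877
T = 2*13.45*0.8877 / 9.81
T = 23.8779 / 9.81 = 2.434 s

2.434 s


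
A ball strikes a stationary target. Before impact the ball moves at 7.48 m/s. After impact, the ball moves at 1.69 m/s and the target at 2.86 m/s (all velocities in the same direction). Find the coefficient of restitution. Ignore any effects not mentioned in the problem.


e = (v2_after - v1_after) / (v1_before - v2_before)
Numerator = 2.86 - 1.69 = 1.17
Denominator = 7.48 - 0 = 7.48
e = 1.17 / 7.48 = 0.1564

0.1564


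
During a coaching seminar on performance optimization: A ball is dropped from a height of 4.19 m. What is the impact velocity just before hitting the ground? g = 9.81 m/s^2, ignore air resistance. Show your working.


v = sqrt(2 * g * h)
v = sqrt(2 * 9.81 * 4.19)
v = sqrt(82.2078) = 9.0669 m/s

9.0669 m/s


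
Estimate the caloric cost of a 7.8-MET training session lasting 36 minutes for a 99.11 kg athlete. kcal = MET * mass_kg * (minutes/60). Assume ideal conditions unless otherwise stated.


kcal = MET * mass * time_hr
Convert time: 36 min = 0.6 hr
kcal = 7.8 * 99.11 * 0.6
kcal = 463.8348 kcal

463.8348 kcal


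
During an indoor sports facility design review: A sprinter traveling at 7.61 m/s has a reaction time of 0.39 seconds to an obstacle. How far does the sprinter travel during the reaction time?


d = v * t
d = 7.61 * 0.39
d = 2.9679 m

2.9679 m


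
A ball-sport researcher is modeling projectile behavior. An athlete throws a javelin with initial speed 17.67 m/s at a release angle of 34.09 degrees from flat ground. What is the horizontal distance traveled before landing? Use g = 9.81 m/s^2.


R = v^2 * sin(2*theta) / g
Convert angle to radians: theta = 34.09 deg = 0.595 rad
sin(2*theta) = sin(1.19) = 0.9284
R = 17.67^2 * 0.9284 / 9.81
R = 312.2289 * 0.9284 / 9.81 = 29.5474 m

29.5474 m


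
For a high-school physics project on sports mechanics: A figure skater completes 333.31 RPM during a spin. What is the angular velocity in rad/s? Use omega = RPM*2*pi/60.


omega = RPM * 2 * pi / 60
omega = 333.31 * 2 * 3.14159 / 60
omega = 2094.2485 / 60 = 34.9041 rad/s

34.9041 rad/s


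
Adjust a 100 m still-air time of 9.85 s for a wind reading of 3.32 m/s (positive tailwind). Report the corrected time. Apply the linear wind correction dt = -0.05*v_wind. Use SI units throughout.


dt = -0.05 * v_wind = -0.05 * 3.32 = -0.166 s
t_corrected = t_still + dt = 9.85 + (-0.166)
t_corrected = 9.684 s

9.684 s


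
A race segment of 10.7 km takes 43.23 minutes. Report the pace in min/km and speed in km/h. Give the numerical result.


Pace = time / distance = 43.23 min / 10.7 km = 4.0402 min/km
Speed = distance / time_in_hours = 10.7 / 0.7205 hr
Speed = 14.8508 km/h

4.0402 min/km, 14.8508 km/h


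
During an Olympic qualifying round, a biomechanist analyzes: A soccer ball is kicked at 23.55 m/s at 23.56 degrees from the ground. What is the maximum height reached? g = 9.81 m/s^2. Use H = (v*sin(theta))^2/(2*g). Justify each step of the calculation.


H = (v*sin(theta))^2 / (2*g)
vy = v*sin(theta) = 23.55 * sin(23.56 deg) = 9.4132 m/s
H = vy^2 / (2*g) = 88.6074 / (2*9.81)
H = 88.6074 / 19.62 = 4.5162 m

4.5162 m


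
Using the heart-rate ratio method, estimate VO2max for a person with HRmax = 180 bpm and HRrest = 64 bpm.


VO2max = 15.3 * HRmax / HRrest
VO2max = 15.3 * 180 / 64
VO2max = 2754 / 64 = 43.0312 mL/kg/min

43.0312 mL/kg/min


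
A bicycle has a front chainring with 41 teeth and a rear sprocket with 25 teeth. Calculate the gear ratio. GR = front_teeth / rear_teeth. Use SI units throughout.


GR = front_teeth / rear_teeth
GR = 41 / 25
GR = 1.64

1.64


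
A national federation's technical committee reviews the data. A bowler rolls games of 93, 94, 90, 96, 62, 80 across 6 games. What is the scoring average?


Average = sum / n
Sum = 515
Average = 515 / 6 = 85.8333

85.8333


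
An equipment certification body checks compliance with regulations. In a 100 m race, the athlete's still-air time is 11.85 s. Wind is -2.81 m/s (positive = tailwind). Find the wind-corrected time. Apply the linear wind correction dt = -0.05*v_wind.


dt = -0.05 * v_wind = -0.05 * -2.81 = 0.1405 s
t_corrected = t_still + dt = 11.85 + (0.1405)
t_corrected = 11.9905 s

11.9905 s


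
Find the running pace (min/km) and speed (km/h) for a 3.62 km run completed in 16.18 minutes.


Pace = time / distance = 16.18 min / 3.62 km = 4.4696 min/km
Speed = distance / time_in_hours = 3.62 / 0.2697 hr
Speed = 13.424 km/h

4.4696 min/km, 13.424 km/h


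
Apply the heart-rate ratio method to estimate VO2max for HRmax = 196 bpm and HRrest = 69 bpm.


VO2max = 15.3 * HRmax / HRrest
VO2max = 15.3 * 196 / 69
VO2max = 2998.8 / 69 = 43.4609 mL/kg/min

43.4609 mL/kg/min


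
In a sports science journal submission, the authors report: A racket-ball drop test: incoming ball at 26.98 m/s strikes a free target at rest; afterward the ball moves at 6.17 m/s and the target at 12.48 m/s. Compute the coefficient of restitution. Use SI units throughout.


e = (v2_after - v1_after) / (v1_before - v2_before)
Numerator = 12.48 - 6.17 = 6.31
Denominator = 26.98 - 0 = 26.98
e = 6.31 / 26.98 = 0.2339

0.2339


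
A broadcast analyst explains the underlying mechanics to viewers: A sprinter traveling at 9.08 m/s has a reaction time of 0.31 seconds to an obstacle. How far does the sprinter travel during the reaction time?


d = v * t
d = 9.08 * 0.31
d = 2.8148 m

2.8148 m


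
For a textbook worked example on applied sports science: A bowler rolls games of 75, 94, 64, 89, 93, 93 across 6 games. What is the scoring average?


Average = sum / n
Sum = 508
Average = 508 / 6 = 84.6667

84.6667


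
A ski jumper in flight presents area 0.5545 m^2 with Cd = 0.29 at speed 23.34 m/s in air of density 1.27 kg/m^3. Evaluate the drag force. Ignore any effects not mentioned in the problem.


Fd = 0.5 * Cd * rho * A * v^2
Fd = 0.5 * 0.29 * 1.27 * 0.5545 * 23.34^2
v^2 = 544.7556
Fd = 0.5 * 0.29 * 1.27 * 0.5545 * 544.7556 = 55.6256 N

55.6256 N


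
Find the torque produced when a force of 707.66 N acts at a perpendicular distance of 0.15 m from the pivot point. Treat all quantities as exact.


tau = F * d
tau = 707.66 * 0.15
tau = 106.149 N*m

106.149 N*m


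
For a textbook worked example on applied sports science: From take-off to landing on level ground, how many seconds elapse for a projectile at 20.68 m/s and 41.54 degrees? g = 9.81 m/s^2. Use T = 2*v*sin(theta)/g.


T = 2*v*sin(theta)/g
sin(theta) = sin(41.54 deg) = 0.6631
T = 2*20.68*0.6631 / 9.81
T = 27.4276 / 9.81 = 2.7959 s

2.7959 s


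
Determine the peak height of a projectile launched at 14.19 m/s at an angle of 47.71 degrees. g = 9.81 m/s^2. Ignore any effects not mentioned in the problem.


H = (v*sin(theta))^2 / (2*g)
vy = v*sin(theta) = 14.19 * sin(47.71 deg) = 10.497 m/s
H = vy^2 / (2*g) = 110.1877 / (2*9.81)
H = 110.1877 / 19.62 = 5.6161 m

5.6161 m


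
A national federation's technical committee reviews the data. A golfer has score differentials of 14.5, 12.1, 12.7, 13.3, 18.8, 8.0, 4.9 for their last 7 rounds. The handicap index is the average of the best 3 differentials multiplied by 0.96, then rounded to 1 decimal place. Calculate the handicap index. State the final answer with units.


All differentials: 14.5, 12.1, 12.7, 13.3, 18.8, 8.0, 4.9
Sorted: 4.9, 8.0, 12.1, 12.7, 13.3, 14.5, 18.8
Best 3: 4.9, 8.0, 12.1
Average of best = 25 / 3 = 8.3333
Raw index = 8.3333 * 0.96 = 8
Handicap index = round(8, 1) = 8.0

8.0


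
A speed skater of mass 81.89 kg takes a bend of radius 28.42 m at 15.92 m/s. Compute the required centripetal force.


Fc = m * v^2 / r
v^2 = 15.92^2 = 253.4464
Fc = 81.89 * 253.4464 / 28.42
Fc = 20754.7257 / 28.42 = 730.2859 N

730.2859 N


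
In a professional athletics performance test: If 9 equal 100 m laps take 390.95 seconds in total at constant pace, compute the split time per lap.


Split time = total_time / n_laps = 390.95 / 9
Split time = 43.4389 s per lap

43.4389 s


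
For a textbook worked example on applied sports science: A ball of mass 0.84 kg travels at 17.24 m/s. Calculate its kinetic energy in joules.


KE = 0.5 * m * v^2
KE = 0.5 * 0.84 * 17.24^2
KE = 0.5 * 0.84 * 297.2176 = 124.8314 J

124.8314 J


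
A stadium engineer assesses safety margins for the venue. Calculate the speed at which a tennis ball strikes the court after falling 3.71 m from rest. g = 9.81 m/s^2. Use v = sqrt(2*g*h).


v = sqrt(2 * g * h)
v = sqrt(2 * 9.81 * 3.71)
v = sqrt(72.7902) = 8.5317 m/s

8.5317 m/s


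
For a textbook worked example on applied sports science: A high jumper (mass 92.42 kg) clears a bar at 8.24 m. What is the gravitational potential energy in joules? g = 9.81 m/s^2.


PE = m * g * h
PE = 92.42 * 9.81 * 8.24
PE = 906.6402 * 8.24 = 7470.7152 J

7470.7152 J


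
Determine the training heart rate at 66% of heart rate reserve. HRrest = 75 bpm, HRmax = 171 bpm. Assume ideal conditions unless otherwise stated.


Target = HRrest + pct*(HRmax - HRrest)
Heart rate reserve = HRmax - HRrest = 171 - 75 = 96 bpm
Fraction = 66% = 0.66
Target = 75 + 0.66 * 96
Target = 75 + 63.36 = 138.36 bpm

138.36 bpm


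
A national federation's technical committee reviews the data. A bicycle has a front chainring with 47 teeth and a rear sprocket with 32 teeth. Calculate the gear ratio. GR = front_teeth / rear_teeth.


GR = front_teeth / rear_teeth
GR = 47 / 32
GR = 1.4688

1.4688


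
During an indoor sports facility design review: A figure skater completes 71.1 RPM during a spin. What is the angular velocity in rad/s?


omega = RPM * 2 * pi / 60
omega = 71.1 * 2 * 3.14159 / 60
omega = 446.7345 / 60 = 7.4456 rad/s

7.4456 rad/s


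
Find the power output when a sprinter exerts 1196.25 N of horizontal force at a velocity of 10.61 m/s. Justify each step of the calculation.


P = F * v
P = 1196.25 * 10.61
P = 12692.2125 W

12692.2125 W


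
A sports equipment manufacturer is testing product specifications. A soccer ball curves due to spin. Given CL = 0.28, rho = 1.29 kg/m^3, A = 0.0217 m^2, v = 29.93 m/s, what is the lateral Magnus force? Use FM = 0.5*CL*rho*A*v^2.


FM = 0.5 * CL * rho * A * v^2
FM = 0.5 * 0.28 * 1.29 * 0.0217 * 29.93^2
v^2 = 895.8049
FM = 0.5 * 0.28 * 1.29 * 0.0217 * 895.8049 = 3.5107 N

3.5107 N


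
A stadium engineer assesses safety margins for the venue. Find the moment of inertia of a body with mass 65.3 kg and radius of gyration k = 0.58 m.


I = m * k^2
I = 65.3 * 0.58^2
I = 65.3 * 0.3364 = 21.9669 kg*m^2

21.9669 kg*m^2


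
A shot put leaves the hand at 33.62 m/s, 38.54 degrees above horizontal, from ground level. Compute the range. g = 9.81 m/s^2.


R = v^2 * sin(2*theta) / g
Convert angle to radians: theta = 38.54 deg = 0.6726 rad
sin(2*theta) = sin(1.3453) = 0.9747
R = 33.62^2 * 0.9747 / 9.81
R = 1130.3044 * 0.9747 / 9.81 = 112.3026 m

112.3026 m


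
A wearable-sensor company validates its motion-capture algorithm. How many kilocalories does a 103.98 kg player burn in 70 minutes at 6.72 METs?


kcal = MET * mass * time_hr
Convert time: 70 min = 1.1667 hr
kcal = 6.72 * 103.98 * 1.1667
kcal = 815.2032 kcal

815.2032 kcal


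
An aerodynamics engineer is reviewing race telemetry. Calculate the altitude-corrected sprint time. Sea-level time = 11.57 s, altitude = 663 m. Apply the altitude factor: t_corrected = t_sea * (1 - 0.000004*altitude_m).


Correction factor = 1 - 0.000004 * 663 = 0.997348
t_corrected = t_sea * factor = 11.57 * 0.997348
t_corrected = 11.5393 s

11.5393 s


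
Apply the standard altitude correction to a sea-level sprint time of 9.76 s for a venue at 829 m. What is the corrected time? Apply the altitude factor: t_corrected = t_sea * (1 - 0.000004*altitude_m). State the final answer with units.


Correction factor = 1 - 0.000004 * 829 = 0.996684
t_corrected = t_sea * factor = 9.76 * 0.996684
t_corrected = 9.7276 s

9.7276 s


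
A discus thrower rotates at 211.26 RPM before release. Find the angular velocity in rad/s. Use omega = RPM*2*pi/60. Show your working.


omega = RPM * 2 * pi / 60
omega = 211.26 * 2 * 3.14159 / 60
omega = 1327.3857 / 60 = 22.1231 rad/s

22.1231 rad/s


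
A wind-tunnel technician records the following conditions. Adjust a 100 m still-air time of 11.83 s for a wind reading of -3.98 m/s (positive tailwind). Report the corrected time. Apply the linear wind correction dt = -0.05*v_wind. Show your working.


dt = -0.05 * v_wind = -0.05 * -3.98 = 0.199 s
t_corrected = t_still + dt = 11.83 + (0.199)
t_corrected = 12.029 s

12.029 s


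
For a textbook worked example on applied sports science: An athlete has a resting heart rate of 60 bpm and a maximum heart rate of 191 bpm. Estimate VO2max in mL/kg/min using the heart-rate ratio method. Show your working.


VO2max = 15.3 * HRmax / HRrest
VO2max = 15.3 * 191 / 60
VO2max = 2922.3 / 60 = 48.705 mL/kg/min

48.705 mL/kg/min


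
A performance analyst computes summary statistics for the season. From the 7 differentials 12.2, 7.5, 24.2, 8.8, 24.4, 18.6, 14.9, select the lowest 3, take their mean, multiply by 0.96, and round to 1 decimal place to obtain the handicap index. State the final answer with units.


All differentials: 12.2, 7.5, 24.2, 8.8, 24.4, 18.6, 14.9
Sorted: 7.5, 8.8, 12.2, 14.9, 18.6, 24.2, 24.4
Best 3: 7.5, 8.8, 12.2
Average of best = 28.5 / 3 = 9.5
Raw index = 9.5 * 0.96 = 9.12
Handicap index = round(9.12, 1) = 9.1

9.1


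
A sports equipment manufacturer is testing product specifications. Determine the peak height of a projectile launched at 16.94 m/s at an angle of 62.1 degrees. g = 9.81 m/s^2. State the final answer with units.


H = (v*sin(theta))^2 / (2*g)
vy = v*sin(theta) = 16.94 * sin(62.1 deg) = 14.971 m/s
H = vy^2 / (2*g) = 224.1305 / (2*9.81)
H = 224.1305 / 19.62 = 11.4236 m

11.4236 m


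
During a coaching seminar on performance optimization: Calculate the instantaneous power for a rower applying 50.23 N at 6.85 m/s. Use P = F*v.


P = F * v
P = 50.23 * 6.85
P = 344.0755 W

344.0755 W


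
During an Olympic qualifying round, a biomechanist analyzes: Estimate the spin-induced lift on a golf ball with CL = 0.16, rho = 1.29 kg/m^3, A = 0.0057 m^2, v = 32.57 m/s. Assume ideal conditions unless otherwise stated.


FM = 0.5 * CL * rho * A * v^2
FM = 0.5 * 0.16 * 1.29 * 0.0057 * 32.57^2
v^2 = 1060.8049
FM = 0.5 * 0.16 * 1.29 * 0.0057 * 1060.8049 = 0.624 N

0.624 N


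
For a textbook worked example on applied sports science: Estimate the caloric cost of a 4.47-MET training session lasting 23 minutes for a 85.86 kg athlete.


kcal = MET * mass * time_hr
Convert time: 23 min = 0.3833 hr
kcal = 4.47 * 85.86 * 0.3833
kcal = 147.1211 kcal

147.1211 kcal


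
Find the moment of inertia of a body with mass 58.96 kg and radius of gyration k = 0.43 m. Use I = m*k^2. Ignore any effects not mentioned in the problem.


I = m * k^2
I = 58.96 * 0.43^2
I = 58.96 * 0.1849 = 10.9017 kg*m^2

10.9017 kg*m^2


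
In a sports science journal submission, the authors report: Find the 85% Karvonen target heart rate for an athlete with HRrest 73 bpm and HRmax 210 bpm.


Target = HRrest + pct*(HRmax - HRrest)
Heart rate reserve = HRmax - HRrest = 210 - 73 = 137 bpm
Fraction = 85% = 0.85
Target = 73 + 0.85 * 137
Target = 73 + 116.45 = 189.45 bpm

189.45 bpm
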